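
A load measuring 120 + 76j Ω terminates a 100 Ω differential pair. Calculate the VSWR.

Γ = (Z_L − Z_0)/(Z_L + Z_0) = (20 + j76)/(220 + j76)
|Γ| = 78.6/233 = 0.338
VSWR = (1 + |Γ|)/(1 − |Γ|) = 1.34/0.662

VSWR ≈ 2.02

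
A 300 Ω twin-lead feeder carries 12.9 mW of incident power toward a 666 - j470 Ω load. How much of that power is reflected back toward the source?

P_reflected ≈ 3.97 mW

|Γ| = |(366 − j470)/(966 − j470)| = 0.555
|Γ|² = 0.307
P_refl = |Γ|²·P_inc = 3.97 mW, P_del = (1 − |Γ|²)·P_inc = 8.93 mW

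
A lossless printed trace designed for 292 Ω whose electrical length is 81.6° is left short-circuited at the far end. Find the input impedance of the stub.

Z_in ≈ +j1980 Ω

tan(βl) = 6.77
For a short-circuited stub, Z_in = jZ_0·tan(βl)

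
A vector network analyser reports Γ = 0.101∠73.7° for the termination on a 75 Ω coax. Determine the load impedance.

Z_L = Z_0·(1 + Γ)/(1 − Γ) = 75·(1.03 + j0.0969)/(0.972 − j0.0969)

Z_L ≈ 77.9 + j15.3 Ω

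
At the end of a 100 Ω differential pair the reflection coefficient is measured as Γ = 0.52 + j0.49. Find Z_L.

Z_L = Z_0·(1 + Γ)/(1 − Γ) = 100·(1.52 + j0.49)/(0.48 − j0.49)

Z_L ≈ 104 + j208 Ω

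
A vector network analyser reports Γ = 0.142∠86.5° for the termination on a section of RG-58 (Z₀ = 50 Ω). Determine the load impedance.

Z_L = Z_0·(1 + Γ)/(1 − Γ) = 50·(1.01 + j0.142)/(0.991 − j0.142)

Z_L ≈ 48.9 + j14.1 Ω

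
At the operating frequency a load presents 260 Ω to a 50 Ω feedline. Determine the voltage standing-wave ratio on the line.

VSWR ≈ 5.2

Γ = (260 − 50)/(260 + 50) = 0.677
VSWR = (1 + 0.677)/(1 − 0.677)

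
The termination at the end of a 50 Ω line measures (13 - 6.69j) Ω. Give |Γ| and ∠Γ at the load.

Γ ≈ 0.593 ∠ -164°

Γ = (Z_L − Z_0)/(Z_L + Z_0) = (-37 − j6.69)/(63 − j6.69)
|Γ| = 37.6/63.4 = 0.593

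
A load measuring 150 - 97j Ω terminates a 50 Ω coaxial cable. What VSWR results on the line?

Γ = (Z_L − Z_0)/(Z_L + Z_0) = (100 − j97)/(200 − j97)
|Γ| = 139/222 = 0.627
VSWR = (1 + |Γ|)/(1 − |Γ|) = 1.63/0.373

VSWR ≈ 4.36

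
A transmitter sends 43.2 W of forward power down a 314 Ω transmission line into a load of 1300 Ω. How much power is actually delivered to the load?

P_delivered ≈ 27.1 W

Γ = (1300 − 314)/(1300 + 314) = 0.611
|Γ|² = 0.373
P_refl = |Γ|²·P_inc = 16.1 W, P_del = (1 − |Γ|²)·P_inc = 27.1 W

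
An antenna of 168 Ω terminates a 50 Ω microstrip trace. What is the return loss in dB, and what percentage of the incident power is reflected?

RL ≈ 5.33 dB; 29.3% of incident power reflected

Γ = (168 − 50)/(168 + 50) = 0.541
RL = −20·log₁₀(0.541) = 5.33 dB
P_refl/P_inc = |Γ|² = 0.293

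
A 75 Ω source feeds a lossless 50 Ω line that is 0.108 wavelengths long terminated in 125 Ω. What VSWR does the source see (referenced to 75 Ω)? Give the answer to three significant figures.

βl = 2π × 0.108 = 38.9°
tan(βl) = 0.806
Z_in = Z_0·(Z_L + jZ_0·tanβl)/(Z_0 + jZ_L·tanβl) = 40.7 − j41.8 Ω
Γ_s = (Z_in − Z_s)/(Z_in + Z_s) = (-34.3 − j41.8)/(116 − j41.8), |Γ_s| = 0.439
VSWR = (1 + |Γ_s|)/(1 − |Γ_s|)

VSWR ≈ 2.57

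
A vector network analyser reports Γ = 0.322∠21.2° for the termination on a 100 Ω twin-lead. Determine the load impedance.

Z_L ≈ 178 + j46.3 Ω

Z_L = Z_0·(1 + Γ)/(1 − Γ) = 100·(1.3 + j0.116)/(0.7 − j0.116)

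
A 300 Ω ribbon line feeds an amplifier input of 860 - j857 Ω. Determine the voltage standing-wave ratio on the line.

Γ = (Z_L − Z_0)/(Z_L + Z_0) = (560 − j857)/(1160 − j857)
|Γ| = 1020/1440 = 0.71
VSWR = (1 + |Γ|)/(1 − |Γ|) = 1.71/0.29

VSWR ≈ 5.89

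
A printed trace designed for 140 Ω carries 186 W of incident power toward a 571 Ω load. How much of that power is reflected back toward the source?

Γ = (571 − 140)/(571 + 140) = 0.606
|Γ|² = 0.367
P_refl = |Γ|²·P_inc = 68.3 W, P_del = (1 − |Γ|²)·P_inc = 118 W

P_reflected ≈ 68.3 W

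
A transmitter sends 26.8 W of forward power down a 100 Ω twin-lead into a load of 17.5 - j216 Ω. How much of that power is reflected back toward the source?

|Γ| = |(-82.5 − j216)/(117.5 − j216)| = 0.94
|Γ|² = 0.884
P_refl = |Γ|²·P_inc = 23.7 W, P_del = (1 − |Γ|²)·P_inc = 3.1 W

P_reflected ≈ 23.7 W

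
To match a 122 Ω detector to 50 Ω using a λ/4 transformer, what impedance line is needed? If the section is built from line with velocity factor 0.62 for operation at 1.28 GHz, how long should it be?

Z_qwt ≈ 78.1 Ω; length ≈ 3.63 cm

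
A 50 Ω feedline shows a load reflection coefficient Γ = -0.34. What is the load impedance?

Z_L = Z_0·(1 + Γ)/(1 − Γ) = 50·(0.66)/(1.34)

Z_L ≈ 24.6 Ω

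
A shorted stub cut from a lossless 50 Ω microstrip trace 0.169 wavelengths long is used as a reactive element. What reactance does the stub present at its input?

βl = 2π × 0.169 = 60.8°
tan(βl) = 1.79
For a shorted stub, Z_in = jZ_0·tan(βl)

X_in ≈ 89.6 Ω (inductive)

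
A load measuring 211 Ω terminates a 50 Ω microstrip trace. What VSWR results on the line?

Γ = (211 − 50)/(211 + 50) = 0.617
VSWR = (1 + 0.617)/(1 − 0.617)

VSWR ≈ 4.22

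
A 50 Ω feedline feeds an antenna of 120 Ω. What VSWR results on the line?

For a purely resistive load, VSWR = R_L/Z_0 or Z_0/R_L (whichever > 1) = 120/50

VSWR ≈ 2.4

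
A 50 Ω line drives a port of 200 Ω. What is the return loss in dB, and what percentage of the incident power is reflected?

Γ = (200 − 50)/(200 + 50) = 0.6
RL = −20·log₁₀(0.6) = 4.44 dB
P_refl/P_inc = |Γ|² = 0.36

RL ≈ 4.44 dB; 36% of incident power reflected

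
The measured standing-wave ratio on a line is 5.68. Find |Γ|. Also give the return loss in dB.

|Γ| ≈ 0.701; return loss ≈ 3.09 dB

|Γ| = (S − 1)/(S + 1) = (5.68 − 1)/(5.68 + 1) = 4.68/6.68
RL = −20·log₁₀|Γ| = −20·log₁₀(0.701)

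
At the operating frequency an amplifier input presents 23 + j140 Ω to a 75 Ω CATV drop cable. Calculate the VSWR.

VSWR ≈ 14.9

Γ = (Z_L − Z_0)/(Z_L + Z_0) = (-52 + j140)/(98 + j140)
|Γ| = 149/171 = 0.874
VSWR = (1 + |Γ|)/(1 − |Γ|) = 1.87/0.126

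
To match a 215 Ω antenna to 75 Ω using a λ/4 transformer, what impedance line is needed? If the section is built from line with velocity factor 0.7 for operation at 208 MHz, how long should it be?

Z_qwt ≈ 127 Ω; length ≈ 25.2 cm

Z_qwt = √(Z_0·R_L) = √(75 × 215) = √16120
λ = 0.7·c/f = 1.01 m, so l = λ/4 = 0.252 m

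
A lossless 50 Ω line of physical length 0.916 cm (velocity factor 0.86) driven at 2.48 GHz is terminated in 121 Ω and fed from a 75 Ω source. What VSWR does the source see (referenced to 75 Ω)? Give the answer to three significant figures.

VSWR ≈ 2.25

λ = v/f = 0.86·c / 2.48 GHz = 0.104 m
βl = 2π·l/λ = 2π × 0.088 = 31.7°
tan(βl) = 0.618
Z_in = Z_0·(Z_L + jZ_0·tanβl)/(Z_0 + jZ_L·tanβl) = 51.7 − j46.4 Ω
Γ_s = (Z_in − Z_s)/(Z_in + Z_s) = (-23.3 − j46.4)/(127 − j46.4), |Γ_s| = 0.385
VSWR = (1 + |Γ_s|)/(1 − |Γ_s|)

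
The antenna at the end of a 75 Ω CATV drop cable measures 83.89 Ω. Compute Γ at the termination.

Γ = 0.056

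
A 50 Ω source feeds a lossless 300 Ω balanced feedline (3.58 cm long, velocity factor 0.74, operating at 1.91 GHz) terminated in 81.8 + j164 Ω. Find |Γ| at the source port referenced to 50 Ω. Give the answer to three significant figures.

|Γ| ≈ 0.854

λ = v/f = 0.74·c / 1.91 GHz = 0.116 m
βl = 2π·l/λ = 2π × 0.308 = 111°
tan(βl) = -2.62
Z_in = Z_0·(Z_L + jZ_0·tanβl)/(Z_0 + jZ_L·tanβl) = 100 − j226 Ω
Γ_s = (Z_in − Z_s)/(Z_in + Z_s) = (50.1 − j226)/(150 − j226), |Γ_s| = 0.854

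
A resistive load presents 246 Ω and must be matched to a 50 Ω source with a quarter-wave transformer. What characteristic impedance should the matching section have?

Z_qwt ≈ 111 Ω

Z_qwt = √(Z_0·R_L) = √(50 × 246) = √12300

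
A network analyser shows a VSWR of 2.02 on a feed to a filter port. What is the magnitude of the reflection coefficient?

|Γ| = (S − 1)/(S + 1) = (2.02 − 1)/(2.02 + 1) = 1.02/3.02

|Γ| ≈ 0.338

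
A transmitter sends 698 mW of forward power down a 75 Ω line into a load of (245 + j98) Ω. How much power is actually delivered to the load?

P_delivered ≈ 458 mW

|Γ| = |(170 + j98)/(320 + j98)| = 0.586
|Γ|² = 0.344
P_refl = |Γ|²·P_inc = 240 mW, P_del = (1 − |Γ|²)·P_inc = 458 mW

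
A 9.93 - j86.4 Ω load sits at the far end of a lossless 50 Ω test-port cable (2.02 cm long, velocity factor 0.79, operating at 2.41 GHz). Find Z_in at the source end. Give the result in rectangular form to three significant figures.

λ = v/f = 0.79·c / 2.41 GHz = 0.0983 m
βl = 2π·l/λ = 2π × 0.205 = 73.9°
tan(βl) = tan(73.9°) = 3.48
Z_in = Z_0·(Z_L + jZ_0·tanβl)/(Z_0 + jZ_L·tanβl)
     = 50·(9.93 + j87.4)/(350 + j34.5)

Z_in ≈ 2.62 + j12.2 Ω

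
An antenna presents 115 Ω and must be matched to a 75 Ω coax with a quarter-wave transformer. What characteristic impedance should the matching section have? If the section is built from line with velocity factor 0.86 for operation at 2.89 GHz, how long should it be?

Z_qwt ≈ 92.9 Ω; length ≈ 2.23 cm

Z_qwt = √(Z_0·R_L) = √(75 × 115) = √8625
λ = 0.86·c/f = 0.0893 m, so l = λ/4 = 0.0223 m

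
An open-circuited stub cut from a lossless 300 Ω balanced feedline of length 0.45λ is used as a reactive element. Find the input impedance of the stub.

βl = 2π × 0.45 = 162°
tan(βl) = -0.325
For an open-circuited stub, Z_in = −jZ_0·cot(βl) = −jZ_0/tan(βl)

Z_in ≈ +j923 Ω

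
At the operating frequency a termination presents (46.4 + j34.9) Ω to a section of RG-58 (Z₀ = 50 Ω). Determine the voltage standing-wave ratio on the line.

Γ = (Z_L − Z_0)/(Z_L + Z_0) = (-3.6 + j34.9)/(96.4 + j34.9)
|Γ| = 35.1/103 = 0.342
VSWR = (1 + |Γ|)/(1 − |Γ|) = 1.34/0.658

VSWR ≈ 2.04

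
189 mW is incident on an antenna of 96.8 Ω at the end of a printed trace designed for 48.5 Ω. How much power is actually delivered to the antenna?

P_delivered ≈ 168 mW

Γ = (96.8 − 48.5)/(96.8 + 48.5) = 0.332
|Γ|² = 0.111
P_refl = |Γ|²·P_inc = 20.9 mW, P_del = (1 − |Γ|²)·P_inc = 168 mW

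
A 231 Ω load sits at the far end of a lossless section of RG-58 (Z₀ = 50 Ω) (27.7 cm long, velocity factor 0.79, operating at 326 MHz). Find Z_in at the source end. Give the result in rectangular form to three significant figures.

λ = v/f = 0.79·c / 326 MHz = 0.727 m
βl = 2π·l/λ = 2π × 0.381 = 137°
tan(βl) = tan(137°) = -0.927
Z_in = Z_0·(Z_L + jZ_0·tanβl)/(Z_0 + jZ_L·tanβl)
     = 50·(231 − j46.4)/(50 − j214)

Z_in ≈ 22.2 + j48.7 Ω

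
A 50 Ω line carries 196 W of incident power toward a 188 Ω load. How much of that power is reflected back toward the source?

Γ = (188 − 50)/(188 + 50) = 0.58
|Γ|² = 0.336
P_refl = |Γ|²·P_inc = 65.9 W, P_del = (1 − |Γ|²)·P_inc = 130 W

P_reflected ≈ 65.9 W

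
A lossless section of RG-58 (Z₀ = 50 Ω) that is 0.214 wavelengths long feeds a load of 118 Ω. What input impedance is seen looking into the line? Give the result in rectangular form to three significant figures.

Z_in ≈ 22.1 − j9.35 Ω

βl = 2π × 0.214 = 77°
tan(βl) = tan(77°) = 4.35
Z_in = Z_0·(Z_L + jZ_0·tanβl)/(Z_0 + jZ_L·tanβl)
     = 50·(118 + j217)/(50 + j513)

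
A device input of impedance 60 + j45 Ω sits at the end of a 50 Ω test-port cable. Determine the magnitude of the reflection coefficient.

|Γ| ≈ 0.388

Γ = (Z_L − Z_0)/(Z_L + Z_0) = (10 + j45)/(110 + j45)
|Γ| = 46.1/119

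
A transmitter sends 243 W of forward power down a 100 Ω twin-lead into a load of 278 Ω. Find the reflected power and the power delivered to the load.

Γ = (278 − 100)/(278 + 100) = 0.471
|Γ|² = 0.222
P_refl = |Γ|²·P_inc = 53.9 W, P_del = (1 − |Γ|²)·P_inc = 189 W

P_reflected ≈ 53.9 W; P_delivered ≈ 189 W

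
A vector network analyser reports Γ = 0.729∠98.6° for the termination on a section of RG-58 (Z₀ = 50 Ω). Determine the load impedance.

Z_L ≈ 13.4 + j41.2 Ω

Z_L = Z_0·(1 + Γ)/(1 − Γ) = 50·(0.891 + j0.721)/(1.11 − j0.721)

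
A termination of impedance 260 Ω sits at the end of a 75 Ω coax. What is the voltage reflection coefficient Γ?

Γ = 0.552

Γ = (Z_L − Z_0)/(Z_L + Z_0) = (260 − 75)/(260 + 75) = 185/335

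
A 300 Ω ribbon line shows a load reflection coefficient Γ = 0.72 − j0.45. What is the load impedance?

Z_L ≈ 298 − j961 Ω

Z_L = Z_0·(1 + Γ)/(1 − Γ) = 300·(1.72 − j0.45)/(0.28 + j0.45)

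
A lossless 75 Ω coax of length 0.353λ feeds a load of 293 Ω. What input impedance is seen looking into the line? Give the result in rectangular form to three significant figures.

Z_in ≈ 29.1 + j51.1 Ω

βl = 2π × 0.353 = 127°
tan(βl) = tan(127°) = -1.32
Z_in = Z_0·(Z_L + jZ_0·tanβl)/(Z_0 + jZ_L·tanβl)
     = 75·(293 − j99.2)/(75 − j388)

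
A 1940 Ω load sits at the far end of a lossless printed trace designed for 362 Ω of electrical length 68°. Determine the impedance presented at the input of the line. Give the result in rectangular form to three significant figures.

Z_in ≈ 78.1 − j140 Ω

tan(βl) = tan(68°) = 2.48
Z_in = Z_0·(Z_L + jZ_0·tanβl)/(Z_0 + jZ_L·tanβl)
     = 362·(1940 + j896)/(362 + j4800)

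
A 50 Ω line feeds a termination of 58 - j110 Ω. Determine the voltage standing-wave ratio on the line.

VSWR ≈ 6.03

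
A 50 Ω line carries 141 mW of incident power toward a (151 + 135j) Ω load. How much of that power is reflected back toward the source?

|Γ| = |(101 + j135)/(201 + j135)| = 0.696
|Γ|² = 0.485
P_refl = |Γ|²·P_inc = 68.4 mW, P_del = (1 − |Γ|²)·P_inc = 72.6 mW

P_reflected ≈ 68.4 mW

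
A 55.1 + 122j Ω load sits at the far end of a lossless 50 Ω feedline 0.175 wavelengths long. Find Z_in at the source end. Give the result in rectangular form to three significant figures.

Z_in ≈ 14 − j50.1 Ω

βl = 2π × 0.175 = 63°
tan(βl) = tan(63°) = 1.96
Z_in = Z_0·(Z_L + jZ_0·tanβl)/(Z_0 + jZ_L·tanβl)
     = 50·(55.1 + j220)/(-189 + j108)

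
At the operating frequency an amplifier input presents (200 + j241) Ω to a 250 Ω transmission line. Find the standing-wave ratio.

VSWR ≈ 2.86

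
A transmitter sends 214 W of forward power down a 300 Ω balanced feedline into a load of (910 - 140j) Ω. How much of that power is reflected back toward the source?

|Γ| = |(610 − j140)/(1210 − j140)| = 0.514
|Γ|² = 0.264
P_refl = |Γ|²·P_inc = 56.5 W, P_del = (1 − |Γ|²)·P_inc = 158 W

P_reflected ≈ 56.5 W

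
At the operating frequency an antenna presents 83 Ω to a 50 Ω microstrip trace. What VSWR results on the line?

For a purely resistive load, VSWR = R_L/Z_0 or Z_0/R_L (whichever > 1) = 83/50

VSWR ≈ 1.66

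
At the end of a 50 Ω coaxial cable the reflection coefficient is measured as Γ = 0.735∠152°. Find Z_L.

Z_L ≈ 8.1 + j12.2 Ω

Z_L = Z_0·(1 + Γ)/(1 − Γ) = 50·(0.351 + j0.345)/(1.65 − j0.345)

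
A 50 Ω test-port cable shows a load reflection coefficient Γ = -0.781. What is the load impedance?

Z_L = Z_0·(1 + Γ)/(1 − Γ) = 50·(0.219)/(1.78)

Z_L ≈ 6.15 Ω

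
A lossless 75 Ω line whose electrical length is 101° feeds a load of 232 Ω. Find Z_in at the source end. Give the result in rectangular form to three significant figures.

tan(βl) = tan(101°) = -5.14
Z_in = Z_0·(Z_L + jZ_0·tanβl)/(Z_0 + jZ_L·tanβl)
     = 75·(232 − j386)/(75 − j1190)

Z_in ≈ 25.1 + j13 Ω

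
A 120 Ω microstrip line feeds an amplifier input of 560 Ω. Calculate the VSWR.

For a purely resistive load, VSWR = R_L/Z_0 or Z_0/R_L (whichever > 1) = 560/120

VSWR ≈ 4.67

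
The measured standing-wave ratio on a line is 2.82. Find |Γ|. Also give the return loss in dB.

|Γ| ≈ 0.476; return loss ≈ 6.44 dB

|Γ| = (S − 1)/(S + 1) = (2.82 − 1)/(2.82 + 1) = 1.82/3.82
RL = −20·log₁₀|Γ| = −20·log₁₀(0.476)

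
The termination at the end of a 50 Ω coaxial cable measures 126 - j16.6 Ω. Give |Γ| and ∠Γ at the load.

Γ = (Z_L − Z_0)/(Z_L + Z_0) = (76 − j16.6)/(176 − j16.6)
|Γ| = 77.8/177 = 0.44

Γ ≈ 0.44 ∠ -6.93°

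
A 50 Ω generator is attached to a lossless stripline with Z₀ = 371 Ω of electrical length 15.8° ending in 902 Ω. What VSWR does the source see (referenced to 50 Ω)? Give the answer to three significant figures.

tan(βl) = 0.283
Z_in = Z_0·(Z_L + jZ_0·tanβl)/(Z_0 + jZ_L·tanβl) = 661 − j350 Ω
Γ_s = (Z_in − Z_s)/(Z_in + Z_s) = (611 − j350)/(711 − j350), |Γ_s| = 0.889
VSWR = (1 + |Γ_s|)/(1 − |Γ_s|)

VSWR ≈ 16.9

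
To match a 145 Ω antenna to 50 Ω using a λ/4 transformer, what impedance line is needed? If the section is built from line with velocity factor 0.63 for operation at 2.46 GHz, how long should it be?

Z_qwt = √(Z_0·R_L) = √(50 × 145) = √7250
λ = 0.63·c/f = 0.0768 m, so l = λ/4 = 0.0192 m

Z_qwt ≈ 85.1 Ω; length ≈ 1.92 cm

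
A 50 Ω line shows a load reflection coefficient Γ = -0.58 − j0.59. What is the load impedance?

Z_L = Z_0·(1 + Γ)/(1 − Γ) = 50·(0.42 − j0.59)/(1.58 + j0.59)

Z_L ≈ 5.55 − j20.7 Ω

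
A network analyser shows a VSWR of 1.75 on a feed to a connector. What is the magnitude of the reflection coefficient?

|Γ| ≈ 0.273

|Γ| = (S − 1)/(S + 1) = (1.75 − 1)/(1.75 + 1) = 0.75/2.75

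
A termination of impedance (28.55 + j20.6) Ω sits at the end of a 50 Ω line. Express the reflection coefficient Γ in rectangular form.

Γ = (Z_L − Z_0)/(Z_L + Z_0) = (-21.45 + j20.6)/(78.55 + j20.6)

Γ ≈ -0.191 + j0.312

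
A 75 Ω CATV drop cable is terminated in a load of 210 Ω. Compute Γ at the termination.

Γ = 0.474

Γ = (Z_L − Z_0)/(Z_L + Z_0) = (210 − 75)/(210 + 75) = 135/285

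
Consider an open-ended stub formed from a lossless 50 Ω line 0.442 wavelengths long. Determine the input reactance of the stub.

βl = 2π × 0.442 = 159°
tan(βl) = -0.381
For an open-ended stub, Z_in = −jZ_0·cot(βl) = −jZ_0/tan(βl)

X_in ≈ 131 Ω (inductive)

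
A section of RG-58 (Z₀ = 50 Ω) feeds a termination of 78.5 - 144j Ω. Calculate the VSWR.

VSWR ≈ 7.35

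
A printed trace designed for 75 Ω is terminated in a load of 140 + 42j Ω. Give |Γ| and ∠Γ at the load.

Γ = (Z_L − Z_0)/(Z_L + Z_0) = (65 + j42)/(215 + j42)
|Γ| = 77.4/219 = 0.353

Γ ≈ 0.353 ∠ 21.8°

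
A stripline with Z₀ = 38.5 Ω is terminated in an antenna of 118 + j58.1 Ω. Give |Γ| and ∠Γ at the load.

Γ = (Z_L − Z_0)/(Z_L + Z_0) = (79.5 + j58.1)/(156.5 + j58.1)
|Γ| = 98.5/167 = 0.59

Γ ≈ 0.59 ∠ 15.8°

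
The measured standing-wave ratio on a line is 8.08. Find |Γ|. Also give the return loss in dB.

|Γ| = (S − 1)/(S + 1) = (8.08 − 1)/(8.08 + 1) = 7.08/9.08
RL = −20·log₁₀|Γ| = −20·log₁₀(0.78)

|Γ| ≈ 0.78; return loss ≈ 2.16 dB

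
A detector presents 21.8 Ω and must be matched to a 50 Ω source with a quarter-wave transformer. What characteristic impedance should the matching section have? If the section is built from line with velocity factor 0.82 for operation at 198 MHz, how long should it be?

Z_qwt ≈ 33 Ω; length ≈ 31.1 cm

Z_qwt = √(Z_0·R_L) = √(50 × 21.8) = √1090
λ = 0.82·c/f = 1.24 m, so l = λ/4 = 0.311 m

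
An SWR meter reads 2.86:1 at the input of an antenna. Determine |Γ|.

|Γ| ≈ 0.482

|Γ| = (S − 1)/(S + 1) = (2.86 − 1)/(2.86 + 1) = 1.86/3.86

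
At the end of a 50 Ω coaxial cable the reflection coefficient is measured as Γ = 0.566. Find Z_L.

Z_L = Z_0·(1 + Γ)/(1 − Γ) = 50·(1.57)/(0.434)

Z_L ≈ 180 Ω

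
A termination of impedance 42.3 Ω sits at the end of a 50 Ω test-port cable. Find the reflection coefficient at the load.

Γ = (Z_L − Z_0)/(Z_L + Z_0) = (42.3 − 50)/(42.3 + 50) = -7.7/92.3

Γ = -0.0834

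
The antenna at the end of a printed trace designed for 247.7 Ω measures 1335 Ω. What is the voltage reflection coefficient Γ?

Γ = (Z_L − Z_0)/(Z_L + Z_0) = (1335 − 247.7)/(1335 + 247.7) = 1087/1583

Γ = 0.687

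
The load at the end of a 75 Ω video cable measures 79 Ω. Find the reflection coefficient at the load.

Γ = 0.026

Γ = (Z_L − Z_0)/(Z_L + Z_0) = (79 − 75)/(79 + 75) = 4/154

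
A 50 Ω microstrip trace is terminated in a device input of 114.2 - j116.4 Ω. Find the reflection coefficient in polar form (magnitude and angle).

Γ = (Z_L − Z_0)/(Z_L + Z_0) = (64.2 − j116.4)/(164.2 − j116.4)
|Γ| = 133/201 = 0.66

Γ ≈ 0.66 ∠ -25.8°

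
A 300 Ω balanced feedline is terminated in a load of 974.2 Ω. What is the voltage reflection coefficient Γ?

Γ = 0.529

Γ = (Z_L − Z_0)/(Z_L + Z_0) = (974.2 − 300)/(974.2 + 300) = 674.2/1274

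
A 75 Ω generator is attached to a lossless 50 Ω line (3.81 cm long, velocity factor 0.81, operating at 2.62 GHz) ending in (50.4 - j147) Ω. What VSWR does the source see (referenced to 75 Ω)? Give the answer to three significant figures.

VSWR ≈ 7.58

λ = v/f = 0.81·c / 2.62 GHz = 0.0927 m
βl = 2π·l/λ = 2π × 0.411 = 148°
tan(βl) = -0.628
Z_in = Z_0·(Z_L + jZ_0·tanβl)/(Z_0 + jZ_L·tanβl) = 63 + j164 Ω
Γ_s = (Z_in − Z_s)/(Z_in + Z_s) = (-12 + j164)/(138 + j164), |Γ_s| = 0.767
VSWR = (1 + |Γ_s|)/(1 − |Γ_s|)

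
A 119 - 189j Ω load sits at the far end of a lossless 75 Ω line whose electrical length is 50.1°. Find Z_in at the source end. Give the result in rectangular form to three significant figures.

tan(βl) = tan(50.1°) = 1.2
Z_in = Z_0·(Z_L + jZ_0·tanβl)/(Z_0 + jZ_L·tanβl)
     = 75·(119 − j99.3)/(301 + j142)

Z_in ≈ 14.7 − j31.7 Ω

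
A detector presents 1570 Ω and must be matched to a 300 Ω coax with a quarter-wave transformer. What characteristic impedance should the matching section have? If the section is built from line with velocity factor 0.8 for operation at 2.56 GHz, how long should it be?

Z_qwt = √(Z_0·R_L) = √(300 × 1570) = √471000
λ = 0.8·c/f = 0.0938 m, so l = λ/4 = 0.0234 m

Z_qwt ≈ 686 Ω; length ≈ 2.34 cm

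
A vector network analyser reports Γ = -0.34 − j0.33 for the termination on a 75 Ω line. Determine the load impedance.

Z_L = Z_0·(1 + Γ)/(1 − Γ) = 75·(0.66 − j0.33)/(1.34 + j0.33)

Z_L ≈ 30.5 − j26 Ω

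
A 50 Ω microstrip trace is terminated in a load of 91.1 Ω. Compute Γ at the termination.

Γ = (Z_L − Z_0)/(Z_L + Z_0) = (91.1 − 50)/(91.1 + 50) = 41.1/141.1

Γ = 0.291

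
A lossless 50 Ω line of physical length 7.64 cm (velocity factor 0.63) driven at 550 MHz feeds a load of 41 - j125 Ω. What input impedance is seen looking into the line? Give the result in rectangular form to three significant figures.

Z_in ≈ 5.4 + j8.83 Ω

λ = v/f = 0.63·c / 550 MHz = 0.344 m
βl = 2π·l/λ = 2π × 0.222 = 80°
tan(βl) = tan(80°) = 5.69
Z_in = Z_0·(Z_L + jZ_0·tanβl)/(Z_0 + jZ_L·tanβl)
     = 50·(41 + j160)/(762 + j233)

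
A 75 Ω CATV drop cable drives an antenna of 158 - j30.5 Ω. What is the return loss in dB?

Γ = (83 − j30.5)/(233 − j30.5), |Γ| = 0.376
RL = −20·log₁₀|Γ| = −20·log₁₀(0.376)

RL ≈ 8.49 dB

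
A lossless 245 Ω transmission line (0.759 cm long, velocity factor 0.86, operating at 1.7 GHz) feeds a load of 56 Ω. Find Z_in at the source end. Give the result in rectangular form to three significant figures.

Z_in ≈ 61.6 + j75.1 Ω

λ = v/f = 0.86·c / 1.7 GHz = 0.152 m
βl = 2π·l/λ = 2π × 0.05 = 18°
tan(βl) = tan(18°) = 0.325
Z_in = Z_0·(Z_L + jZ_0·tanβl)/(Z_0 + jZ_L·tanβl)
     = 245·(56 + j79.6)/(245 + j18.2)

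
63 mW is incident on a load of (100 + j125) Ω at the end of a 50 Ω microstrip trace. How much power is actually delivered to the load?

P_delivered ≈ 33 mW

|Γ| = |(50 + j125)/(150 + j125)| = 0.689
|Γ|² = 0.475
P_refl = |Γ|²·P_inc = 30 mW, P_del = (1 − |Γ|²)·P_inc = 33 mW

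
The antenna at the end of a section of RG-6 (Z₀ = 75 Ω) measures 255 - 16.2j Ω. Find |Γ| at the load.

Γ = (Z_L − Z_0)/(Z_L + Z_0) = (180 − j16.2)/(330 − j16.2)
|Γ| = 181/330

|Γ| ≈ 0.547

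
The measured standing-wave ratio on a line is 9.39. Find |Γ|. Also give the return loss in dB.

|Γ| ≈ 0.808; return loss ≈ 1.86 dB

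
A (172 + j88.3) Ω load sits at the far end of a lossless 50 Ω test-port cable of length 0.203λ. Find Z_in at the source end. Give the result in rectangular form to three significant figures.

βl = 2π × 0.203 = 73.1°
tan(βl) = tan(73.1°) = 3.29
Z_in = Z_0·(Z_L + jZ_0·tanβl)/(Z_0 + jZ_L·tanβl)
     = 50·(172 + j253)/(-240 + j565)

Z_in ≈ 13.5 − j20.9 Ω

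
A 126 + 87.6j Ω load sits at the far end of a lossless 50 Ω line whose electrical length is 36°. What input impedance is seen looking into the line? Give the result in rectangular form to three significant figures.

tan(βl) = tan(36°) = 0.727
Z_in = Z_0·(Z_L + jZ_0·tanβl)/(Z_0 + jZ_L·tanβl)
     = 50·(126 + j124)/(-13.6 + j91.5)

Z_in ≈ 56.2 − j77.2 Ω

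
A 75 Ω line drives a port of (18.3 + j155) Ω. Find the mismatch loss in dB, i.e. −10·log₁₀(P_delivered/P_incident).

mismatch loss ≈ 7.75 dB

Γ = (-56.7 + j155)/(93.3 + j155), |Γ| = 0.912
|Γ|² = 0.832, so P_del/P_inc = 1 − |Γ|² = 0.168
ML = −10·log₁₀(1 − |Γ|²)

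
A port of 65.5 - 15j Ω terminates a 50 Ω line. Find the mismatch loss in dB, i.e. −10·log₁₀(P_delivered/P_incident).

mismatch loss ≈ 0.152 dB

Γ = (15.5 − j15)/(115.5 − j15), |Γ| = 0.185
|Γ|² = 0.0343, so P_del/P_inc = 1 − |Γ|² = 0.966
ML = −10·log₁₀(1 − |Γ|²)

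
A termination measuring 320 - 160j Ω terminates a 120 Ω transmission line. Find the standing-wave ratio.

VSWR ≈ 3.42

Γ = (Z_L − Z_0)/(Z_L + Z_0) = (200 − j160)/(440 − j160)
|Γ| = 256/468 = 0.547
VSWR = (1 + |Γ|)/(1 − |Γ|) = 1.55/0.453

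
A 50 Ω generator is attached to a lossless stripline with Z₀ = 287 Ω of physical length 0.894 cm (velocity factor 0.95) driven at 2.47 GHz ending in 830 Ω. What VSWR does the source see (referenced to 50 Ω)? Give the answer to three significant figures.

VSWR ≈ 13.5

λ = v/f = 0.95·c / 2.47 GHz = 0.115 m
βl = 2π·l/λ = 2π × 0.0775 = 27.9°
tan(βl) = 0.529
Z_in = Z_0·(Z_L + jZ_0·tanβl)/(Z_0 + jZ_L·tanβl) = 318 − j335 Ω
Γ_s = (Z_in − Z_s)/(Z_in + Z_s) = (268 − j335)/(368 − j335), |Γ_s| = 0.862
VSWR = (1 + |Γ_s|)/(1 − |Γ_s|)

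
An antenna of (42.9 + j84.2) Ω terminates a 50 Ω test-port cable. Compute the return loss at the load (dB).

RL ≈ 3.43 dB

Γ = (-7.1 + j84.2)/(92.9 + j84.2), |Γ| = 0.674
RL = −20·log₁₀|Γ| = −20·log₁₀(0.674)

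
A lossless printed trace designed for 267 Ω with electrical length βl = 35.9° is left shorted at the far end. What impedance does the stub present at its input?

Z_in ≈ +j193 Ω

tan(βl) = 0.724
For a shorted stub, Z_in = jZ_0·tan(βl)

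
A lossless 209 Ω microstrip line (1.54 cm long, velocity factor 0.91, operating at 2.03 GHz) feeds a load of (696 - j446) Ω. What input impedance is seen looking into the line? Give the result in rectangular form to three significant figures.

Z_in ≈ 73.5 − j166 Ω

λ = v/f = 0.91·c / 2.03 GHz = 0.134 m
βl = 2π·l/λ = 2π × 0.115 = 41.2°
tan(βl) = tan(41.2°) = 0.876
Z_in = Z_0·(Z_L + jZ_0·tanβl)/(Z_0 + jZ_L·tanβl)
     = 209·(696 − j263)/(600 + j610)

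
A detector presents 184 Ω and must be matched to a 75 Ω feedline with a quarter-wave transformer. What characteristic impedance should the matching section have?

Z_qwt ≈ 117 Ω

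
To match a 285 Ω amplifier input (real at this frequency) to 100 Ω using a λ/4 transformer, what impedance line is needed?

Z_qwt ≈ 169 Ω

Z_qwt = √(Z_0·R_L) = √(100 × 285) = √28500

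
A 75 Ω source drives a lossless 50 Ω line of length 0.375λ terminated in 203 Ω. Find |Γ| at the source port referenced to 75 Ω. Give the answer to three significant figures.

|Γ| ≈ 0.632

βl = 2π × 0.375 = 135°
tan(βl) = -1
Z_in = Z_0·(Z_L + jZ_0·tanβl)/(Z_0 + jZ_L·tanβl) = 23.2 + j44.3 Ω
Γ_s = (Z_in − Z_s)/(Z_in + Z_s) = (-51.8 + j44.3)/(98.2 + j44.3), |Γ_s| = 0.632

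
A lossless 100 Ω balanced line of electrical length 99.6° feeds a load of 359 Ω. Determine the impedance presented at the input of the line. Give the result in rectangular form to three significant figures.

tan(βl) = tan(99.6°) = -5.91
Z_in = Z_0·(Z_L + jZ_0·tanβl)/(Z_0 + jZ_L·tanβl)
     = 100·(359 − j591)/(100 − j2120)

Z_in ≈ 28.6 + j15.6 Ω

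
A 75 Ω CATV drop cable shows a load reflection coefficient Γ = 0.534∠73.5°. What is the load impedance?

Z_L = Z_0·(1 + Γ)/(1 − Γ) = 75·(1.15 + j0.512)/(0.848 − j0.512)

Z_L ≈ 54.6 + j78.2 Ω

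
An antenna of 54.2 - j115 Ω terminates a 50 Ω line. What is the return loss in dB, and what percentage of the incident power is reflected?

RL ≈ 2.6 dB; 55% of incident power reflected

Γ = (4.2 − j115)/(104.2 − j115), |Γ| = 0.742
RL = −20·log₁₀(0.742) = 2.6 dB
P_refl/P_inc = |Γ|² = 0.55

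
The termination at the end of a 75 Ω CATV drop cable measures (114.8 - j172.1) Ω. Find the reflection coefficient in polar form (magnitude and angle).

Γ = (Z_L − Z_0)/(Z_L + Z_0) = (39.8 − j172.1)/(189.8 − j172.1)
|Γ| = 177/256 = 0.689

Γ ≈ 0.689 ∠ -34.8°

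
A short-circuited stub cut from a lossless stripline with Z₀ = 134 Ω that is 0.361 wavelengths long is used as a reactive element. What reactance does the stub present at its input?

X_in ≈ -160 Ω (capacitive)

βl = 2π × 0.361 = 130°
tan(βl) = -1.19
For a short-circuited stub, Z_in = jZ_0·tan(βl)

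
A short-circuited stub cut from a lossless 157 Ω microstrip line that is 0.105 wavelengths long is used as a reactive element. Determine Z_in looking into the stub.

Z_in ≈ +j122 Ω

βl = 2π × 0.105 = 37.8°
tan(βl) = 0.776
For a short-circuited stub, Z_in = jZ_0·tan(βl)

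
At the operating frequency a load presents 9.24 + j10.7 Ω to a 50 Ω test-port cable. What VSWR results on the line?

VSWR ≈ 5.67

Γ = (Z_L − Z_0)/(Z_L + Z_0) = (-40.76 + j10.7)/(59.24 + j10.7)
|Γ| = 42.1/60.2 = 0.7
VSWR = (1 + |Γ|)/(1 − |Γ|) = 1.7/0.3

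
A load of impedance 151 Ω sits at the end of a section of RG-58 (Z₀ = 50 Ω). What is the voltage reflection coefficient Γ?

Γ = 0.502

Γ = (Z_L − Z_0)/(Z_L + Z_0) = (151 − 50)/(151 + 50) = 101/201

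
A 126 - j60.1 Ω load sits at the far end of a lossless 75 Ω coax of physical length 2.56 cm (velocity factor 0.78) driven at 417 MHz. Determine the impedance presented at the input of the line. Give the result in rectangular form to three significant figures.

Z_in ≈ 77.2 − j61.7 Ω

λ = v/f = 0.78·c / 417 MHz = 0.561 m
βl = 2π·l/λ = 2π × 0.0456 = 16.4°
tan(βl) = tan(16.4°) = 0.295
Z_in = Z_0·(Z_L + jZ_0·tanβl)/(Z_0 + jZ_L·tanβl)
     = 75·(126 − j38)/(92.7 + j37.1)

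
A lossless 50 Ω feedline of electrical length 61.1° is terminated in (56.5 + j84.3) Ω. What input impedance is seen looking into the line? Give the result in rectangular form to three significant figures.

tan(βl) = tan(61.1°) = 1.81
Z_in = Z_0·(Z_L + jZ_0·tanβl)/(Z_0 + jZ_L·tanβl)
     = 50·(56.5 + j175)/(-103 + j102)

Z_in ≈ 28.8 − j56.5 Ω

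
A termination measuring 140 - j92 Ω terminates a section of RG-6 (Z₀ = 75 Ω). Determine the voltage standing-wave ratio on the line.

VSWR ≈ 2.86

Γ = (Z_L − Z_0)/(Z_L + Z_0) = (65 − j92)/(215 − j92)
|Γ| = 113/234 = 0.482
VSWR = (1 + |Γ|)/(1 − |Γ|) = 1.48/0.518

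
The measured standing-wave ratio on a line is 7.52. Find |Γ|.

|Γ| ≈ 0.765

|Γ| = (S − 1)/(S + 1) = (7.52 − 1)/(7.52 + 1) = 6.52/8.52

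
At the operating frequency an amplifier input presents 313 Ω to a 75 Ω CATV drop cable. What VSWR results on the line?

VSWR ≈ 4.17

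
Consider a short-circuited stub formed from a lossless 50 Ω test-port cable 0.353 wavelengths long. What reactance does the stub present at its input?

X_in ≈ -66.2 Ω (capacitive)

βl = 2π × 0.353 = 127°
tan(βl) = -1.32
For a short-circuited stub, Z_in = jZ_0·tan(βl)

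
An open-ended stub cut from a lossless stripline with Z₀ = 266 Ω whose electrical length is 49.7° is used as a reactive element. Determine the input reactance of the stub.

X_in ≈ -226 Ω (capacitive)

tan(βl) = 1.18
For an open-ended stub, Z_in = −jZ_0·cot(βl) = −jZ_0/tan(βl)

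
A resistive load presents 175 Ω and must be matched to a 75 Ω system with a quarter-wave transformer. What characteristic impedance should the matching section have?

Z_qwt ≈ 115 Ω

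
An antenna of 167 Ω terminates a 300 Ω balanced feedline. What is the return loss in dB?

RL ≈ 10.9 dB

Γ = (167 − 300)/(167 + 300) = -0.285
RL = −20·log₁₀|Γ| = −20·log₁₀(0.285)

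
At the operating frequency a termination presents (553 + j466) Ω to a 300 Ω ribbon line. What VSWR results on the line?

Γ = (Z_L − Z_0)/(Z_L + Z_0) = (253 + j466)/(853 + j466)
|Γ| = 530/972 = 0.546
VSWR = (1 + |Γ|)/(1 − |Γ|) = 1.55/0.454

VSWR ≈ 3.4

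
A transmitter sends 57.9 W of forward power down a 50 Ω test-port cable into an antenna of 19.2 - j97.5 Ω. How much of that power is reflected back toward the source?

P_reflected ≈ 42.3 W

|Γ| = |(-30.8 − j97.5)/(69.2 − j97.5)| = 0.855
|Γ|² = 0.731
P_refl = |Γ|²·P_inc = 42.3 W, P_del = (1 − |Γ|²)·P_inc = 15.6 W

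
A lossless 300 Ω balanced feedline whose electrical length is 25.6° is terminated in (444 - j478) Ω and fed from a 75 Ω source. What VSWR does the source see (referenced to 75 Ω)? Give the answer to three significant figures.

tan(βl) = 0.479
Z_in = Z_0·(Z_L + jZ_0·tanβl)/(Z_0 + jZ_L·tanβl) = 151 − j250 Ω
Γ_s = (Z_in − Z_s)/(Z_in + Z_s) = (76.1 − j250)/(226 − j250), |Γ_s| = 0.776
VSWR = (1 + |Γ_s|)/(1 − |Γ_s|)

VSWR ≈ 7.91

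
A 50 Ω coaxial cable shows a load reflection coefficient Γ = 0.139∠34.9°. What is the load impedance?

Z_L ≈ 62 + j10.1 Ω

Z_L = Z_0·(1 + Γ)/(1 − Γ) = 50·(1.11 + j0.0795)/(0.886 − j0.0795)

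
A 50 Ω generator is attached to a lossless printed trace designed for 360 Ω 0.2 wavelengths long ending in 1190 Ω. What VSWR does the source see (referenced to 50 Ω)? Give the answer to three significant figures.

βl = 2π × 0.2 = 72°
tan(βl) = 3.08
Z_in = Z_0·(Z_L + jZ_0·tanβl)/(Z_0 + jZ_L·tanβl) = 119 − j105 Ω
Γ_s = (Z_in − Z_s)/(Z_in + Z_s) = (69.3 − j105)/(169 − j105), |Γ_s| = 0.632
VSWR = (1 + |Γ_s|)/(1 − |Γ_s|)

VSWR ≈ 4.44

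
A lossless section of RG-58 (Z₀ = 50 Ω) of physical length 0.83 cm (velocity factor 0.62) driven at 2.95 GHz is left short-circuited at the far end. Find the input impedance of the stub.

Z_in ≈ +j54.4 Ω

λ = v/f = 0.62·c / 2.95 GHz = 0.0631 m
βl = 2π·l/λ = 2π × 0.132 = 47.4°
tan(βl) = 1.09
For a short-circuited stub, Z_in = jZ_0·tan(βl)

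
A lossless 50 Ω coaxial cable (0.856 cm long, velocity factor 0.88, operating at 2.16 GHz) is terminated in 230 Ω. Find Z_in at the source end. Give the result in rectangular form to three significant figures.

Z_in ≈ 49.4 − j83.4 Ω

λ = v/f = 0.88·c / 2.16 GHz = 0.122 m
βl = 2π·l/λ = 2π × 0.07 = 25.2°
tan(βl) = tan(25.2°) = 0.471
Z_in = Z_0·(Z_L + jZ_0·tanβl)/(Z_0 + jZ_L·tanβl)
     = 50·(230 + j23.5)/(50 + j108)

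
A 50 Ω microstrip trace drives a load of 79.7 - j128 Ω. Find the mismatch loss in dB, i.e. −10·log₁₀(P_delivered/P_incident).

Γ = (29.7 − j128)/(129.7 − j128), |Γ| = 0.721
|Γ|² = 0.52, so P_del/P_inc = 1 − |Γ|² = 0.48
ML = −10·log₁₀(1 − |Γ|²)

mismatch loss ≈ 3.19 dB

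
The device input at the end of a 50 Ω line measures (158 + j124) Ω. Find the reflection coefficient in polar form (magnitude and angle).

Γ = (Z_L − Z_0)/(Z_L + Z_0) = (108 + j124)/(208 + j124)
|Γ| = 164/242 = 0.679

Γ ≈ 0.679 ∠ 18.1°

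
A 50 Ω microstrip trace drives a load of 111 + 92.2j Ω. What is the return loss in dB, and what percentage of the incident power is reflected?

RL ≈ 4.5 dB; 35.5% of incident power reflected

Γ = (61 + j92.2)/(161 + j92.2), |Γ| = 0.596
RL = −20·log₁₀(0.596) = 4.5 dB
P_refl/P_inc = |Γ|² = 0.355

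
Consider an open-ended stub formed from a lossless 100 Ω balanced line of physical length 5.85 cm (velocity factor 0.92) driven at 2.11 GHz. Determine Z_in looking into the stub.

λ = v/f = 0.92·c / 2.11 GHz = 0.131 m
βl = 2π·l/λ = 2π × 0.447 = 161°
tan(βl) = -0.344
For an open-ended stub, Z_in = −jZ_0·cot(βl) = −jZ_0/tan(βl)

Z_in ≈ +j290 Ω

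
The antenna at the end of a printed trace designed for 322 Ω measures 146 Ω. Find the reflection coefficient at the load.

Γ = -0.376

Γ = (Z_L − Z_0)/(Z_L + Z_0) = (146 − 322)/(146 + 322) = -176/468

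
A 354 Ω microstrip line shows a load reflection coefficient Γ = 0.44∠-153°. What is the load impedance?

Z_L = Z_0·(1 + Γ)/(1 − Γ) = 354·(0.608 − j0.2)/(1.39 + j0.2)

Z_L ≈ 144 − j71.5 Ω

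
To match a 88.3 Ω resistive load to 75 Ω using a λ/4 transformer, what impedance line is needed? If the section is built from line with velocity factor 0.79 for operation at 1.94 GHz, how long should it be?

Z_qwt ≈ 81.4 Ω; length ≈ 3.05 cm

Z_qwt = √(Z_0·R_L) = √(75 × 88.3) = √6622
λ = 0.79·c/f = 0.122 m, so l = λ/4 = 0.0305 m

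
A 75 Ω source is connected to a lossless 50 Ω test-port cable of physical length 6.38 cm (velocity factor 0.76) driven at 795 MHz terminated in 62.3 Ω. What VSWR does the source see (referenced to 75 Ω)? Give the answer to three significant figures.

VSWR ≈ 1.85

λ = v/f = 0.76·c / 795 MHz = 0.287 m
βl = 2π·l/λ = 2π × 0.222 = 80.1°
tan(βl) = 5.72
Z_in = Z_0·(Z_L + jZ_0·tanβl)/(Z_0 + jZ_L·tanβl) = 40.6 − j3.05 Ω
Γ_s = (Z_in − Z_s)/(Z_in + Z_s) = (-34.4 − j3.05)/(116 − j3.05), |Γ_s| = 0.299
VSWR = (1 + |Γ_s|)/(1 − |Γ_s|)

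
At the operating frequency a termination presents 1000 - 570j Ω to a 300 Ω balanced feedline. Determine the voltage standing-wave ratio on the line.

Γ = (Z_L − Z_0)/(Z_L + Z_0) = (700 − j570)/(1300 − j570)
|Γ| = 903/1420 = 0.636
VSWR = (1 + |Γ|)/(1 − |Γ|) = 1.64/0.364

VSWR ≈ 4.49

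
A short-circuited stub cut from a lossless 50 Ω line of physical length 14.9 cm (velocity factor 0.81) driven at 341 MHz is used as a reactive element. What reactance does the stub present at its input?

X_in ≈ 190 Ω (inductive)

λ = v/f = 0.81·c / 341 MHz = 0.713 m
βl = 2π·l/λ = 2π × 0.209 = 75.3°
tan(βl) = 3.8
For a short-circuited stub, Z_in = jZ_0·tan(βl)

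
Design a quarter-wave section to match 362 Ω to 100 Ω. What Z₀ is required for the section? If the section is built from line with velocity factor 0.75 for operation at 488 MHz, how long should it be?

Z_qwt ≈ 190 Ω; length ≈ 11.5 cm

Z_qwt = √(Z_0·R_L) = √(100 × 362) = √36200
λ = 0.75·c/f = 0.461 m, so l = λ/4 = 0.115 m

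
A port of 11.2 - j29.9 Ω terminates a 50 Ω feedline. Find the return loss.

RL ≈ 2.86 dB

Γ = (-38.8 − j29.9)/(61.2 − j29.9), |Γ| = 0.719
RL = −20·log₁₀|Γ| = −20·log₁₀(0.719)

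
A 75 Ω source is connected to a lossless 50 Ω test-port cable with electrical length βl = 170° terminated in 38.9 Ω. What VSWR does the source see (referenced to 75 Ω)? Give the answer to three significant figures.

tan(βl) = -0.176
Z_in = Z_0·(Z_L + jZ_0·tanβl)/(Z_0 + jZ_L·tanβl) = 39.4 − j3.42 Ω
Γ_s = (Z_in − Z_s)/(Z_in + Z_s) = (-35.6 − j3.42)/(114 − j3.42), |Γ_s| = 0.313
VSWR = (1 + |Γ_s|)/(1 − |Γ_s|)

VSWR ≈ 1.91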